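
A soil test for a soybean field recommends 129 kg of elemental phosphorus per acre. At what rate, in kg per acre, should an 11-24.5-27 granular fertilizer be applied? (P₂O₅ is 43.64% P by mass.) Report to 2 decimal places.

As P₂O₅: 129 / 0.4364 = 295.6 kg per acre.
Product per acre = 295.6 / 24.5% = 1206.532 kg.

1206.53 kg of product per acre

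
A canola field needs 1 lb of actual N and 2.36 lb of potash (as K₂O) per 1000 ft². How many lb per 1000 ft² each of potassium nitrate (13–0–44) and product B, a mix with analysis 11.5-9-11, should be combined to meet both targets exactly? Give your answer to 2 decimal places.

Per-1000 ft² balance (a = potassium nitrate, b = product B):
N: 0.13·a + 0.115·b = 1
K₂O: 0.44·a + 0.11·b = 2.36
Solving simultaneously: a = 4.44628, b = 3.66942.

4.45 lb potassium nitrate, 3.67 lb product B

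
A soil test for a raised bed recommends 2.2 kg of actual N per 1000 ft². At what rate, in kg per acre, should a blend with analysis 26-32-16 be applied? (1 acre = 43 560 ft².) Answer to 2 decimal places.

Product per 1000 ft² = 2.2 / 26% = 8.46154 kg.
Convert to per acre: 8.46154 × 43.56 = 368.5846 kg.

368.58 kg of product per acre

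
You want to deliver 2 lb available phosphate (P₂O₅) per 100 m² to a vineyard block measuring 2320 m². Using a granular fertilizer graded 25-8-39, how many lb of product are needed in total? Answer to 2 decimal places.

580.00 lb

Product per 100 m² = 2 / 8% = 25 lb.
Total product = 25 × 2320 / 100 = 580 lb.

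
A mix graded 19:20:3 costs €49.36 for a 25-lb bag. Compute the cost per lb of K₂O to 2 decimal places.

€65.81 per lb K₂O

K₂O in bag = 25 × 3% = 0.75 lb.
Cost per lb K₂O = €49.36 / 0.75 = €65.8133.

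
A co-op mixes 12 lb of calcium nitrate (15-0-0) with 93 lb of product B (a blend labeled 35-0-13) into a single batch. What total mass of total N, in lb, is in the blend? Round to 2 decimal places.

N mass = 15%×12 + 35%×93 = 34.35 lb.

34.35 lb N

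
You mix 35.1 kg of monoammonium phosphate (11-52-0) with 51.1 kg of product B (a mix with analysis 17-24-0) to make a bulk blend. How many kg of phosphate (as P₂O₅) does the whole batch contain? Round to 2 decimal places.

P₂O₅ mass = 52%×35.1 + 24%×51.1 = 30.516 kg.

30.52 kg P₂O₅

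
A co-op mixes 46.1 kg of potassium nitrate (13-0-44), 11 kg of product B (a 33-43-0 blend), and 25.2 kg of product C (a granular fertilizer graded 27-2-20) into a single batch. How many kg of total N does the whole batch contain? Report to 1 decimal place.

16.4 kg N

N mass = 13%×46.1 + 33%×11 + 27%×25.2 = 16.427 kg.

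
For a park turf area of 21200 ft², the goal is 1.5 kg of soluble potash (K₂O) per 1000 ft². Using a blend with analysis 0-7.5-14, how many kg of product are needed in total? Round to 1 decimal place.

227.1 kg

Product per 1000 ft² = 1.5 / 14% = 10.7143 kg.
Total product = 10.7143 × 21200 / 1000 = 227.143 kg.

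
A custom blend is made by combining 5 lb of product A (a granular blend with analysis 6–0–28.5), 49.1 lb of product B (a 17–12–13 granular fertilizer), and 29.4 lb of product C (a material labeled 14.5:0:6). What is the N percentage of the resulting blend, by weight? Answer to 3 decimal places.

Total mass = 5 + 49.1 + 29.4 = 83.5 lb.
N mass = 6%×5 + 17%×49.1 + 14.5%×29.4 = 12.91 lb.
% N = 12.91 / 83.5 = 15.4611%.

15.461% N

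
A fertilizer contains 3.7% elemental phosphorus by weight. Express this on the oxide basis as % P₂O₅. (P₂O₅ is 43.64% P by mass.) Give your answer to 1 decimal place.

8.5% P₂O₅

%P₂O₅ = 3.7 / 0.4364 = 8.47846%.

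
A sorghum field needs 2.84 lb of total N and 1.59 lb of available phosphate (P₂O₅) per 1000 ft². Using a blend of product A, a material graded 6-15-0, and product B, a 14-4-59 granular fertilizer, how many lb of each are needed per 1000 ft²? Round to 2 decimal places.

5.86 lb product A, 17.77 lb product B

Let a = lb of product A, b = lb of product B (per 1000 ft²).
N: 0.06·a + 0.14·b = 2.84
P₂O₅: 0.15·a + 0.04·b = 1.59
Eliminate a: (row1) − 0.06/0.15·(row2) → 0.124·b = 2.204, so b = 17.7742.
Back-substitute: a = (2.84 − 0.14·17.7742) / 0.06 = 5.86022.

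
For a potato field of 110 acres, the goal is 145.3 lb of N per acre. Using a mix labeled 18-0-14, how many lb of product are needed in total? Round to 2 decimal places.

88794.44 lb

Product per acre = 145.3 / 18% = 807.222 lb.
Total product = 807.222 × 110 = 88794.444 lb.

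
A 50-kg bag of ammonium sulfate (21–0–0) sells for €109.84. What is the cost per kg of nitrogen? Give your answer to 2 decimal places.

€10.46 per kg N

N in bag = 50 × 21% = 10.5 kg.
Cost per kg N = €109.84 / 10.5 = €10.4610.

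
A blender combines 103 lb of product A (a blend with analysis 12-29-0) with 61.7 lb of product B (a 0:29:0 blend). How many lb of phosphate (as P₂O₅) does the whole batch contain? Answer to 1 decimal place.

47.8 lb P₂O₅

P₂O₅ mass = 29%×103 + 29%×61.7 = 47.763 lb.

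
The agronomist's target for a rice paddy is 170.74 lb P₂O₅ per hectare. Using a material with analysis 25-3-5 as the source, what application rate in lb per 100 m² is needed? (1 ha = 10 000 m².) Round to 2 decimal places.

56.91 lb of product per hundred sq m

Product per hectare = 170.74 / 3% = 5691.33 lb.
Convert to per 100 m²: 5691.33 × 0.01 = 56.9133 lb.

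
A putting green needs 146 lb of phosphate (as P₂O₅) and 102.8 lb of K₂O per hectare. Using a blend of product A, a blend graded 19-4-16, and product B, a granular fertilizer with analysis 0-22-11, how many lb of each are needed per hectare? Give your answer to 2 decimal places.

With a, b = lb per hectare of product A and product B:
P₂O₅: 0.04·a + 0.22·b = 146
K₂O: 0.16·a + 0.11·b = 102.8
Solving simultaneously: a = 212.857, b = 624.935.

212.86 lb product A, 624.94 lb product B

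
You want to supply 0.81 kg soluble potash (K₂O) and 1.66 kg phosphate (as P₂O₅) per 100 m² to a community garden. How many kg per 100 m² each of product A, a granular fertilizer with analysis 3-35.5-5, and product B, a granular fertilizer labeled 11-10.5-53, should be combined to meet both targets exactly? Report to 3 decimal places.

With a, b = kg per 100 m² of product A and product B:
K₂O: 0.05·a + 0.53·b = 0.81
P₂O₅: 0.355·a + 0.105·b = 1.66
Solving simultaneously: a = 4.34527, b = 1.11837.

4.345 kg product A, 1.118 kg product B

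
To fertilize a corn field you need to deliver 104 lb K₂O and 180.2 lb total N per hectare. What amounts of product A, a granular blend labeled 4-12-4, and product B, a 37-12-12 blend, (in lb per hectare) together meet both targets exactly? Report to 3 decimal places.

1685.600 lb product A, 304.800 lb product B

With a, b = lb per hectare of product A and product B:
K₂O: 0.04·a + 0.12·b = 104
N: 0.04·a + 0.37·b = 180.2
From row1: a = (104 − 0.12·b) / 0.04.
Into row2: 0.04·(104 − 0.12·b)/0.04 + 0.37·b = 180.2 → b = 304.8, a = 1685.6.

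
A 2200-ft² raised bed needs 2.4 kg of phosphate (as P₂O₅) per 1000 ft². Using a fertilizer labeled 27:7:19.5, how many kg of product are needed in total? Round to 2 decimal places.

75.43 kg

Product per 1000 ft² = 2.4 / 7% = 34.2857 kg.
Total product = 34.2857 × 2200 / 1000 = 75.4286 kg.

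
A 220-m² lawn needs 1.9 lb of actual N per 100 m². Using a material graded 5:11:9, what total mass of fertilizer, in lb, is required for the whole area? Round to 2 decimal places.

83.60 lb

Product per 100 m² = 1.9 / 5% = 38 lb.
Total product = 38 × 220 / 100 = 83.6 lb.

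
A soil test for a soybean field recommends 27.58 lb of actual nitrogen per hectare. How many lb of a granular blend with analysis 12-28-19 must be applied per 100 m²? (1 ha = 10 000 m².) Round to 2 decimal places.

2.30 lb of product per hundred sq m

Product per hectare = 27.58 / 12% = 229.833 lb.
Convert to per 100 m²: 229.833 × 0.01 = 2.29833 lb.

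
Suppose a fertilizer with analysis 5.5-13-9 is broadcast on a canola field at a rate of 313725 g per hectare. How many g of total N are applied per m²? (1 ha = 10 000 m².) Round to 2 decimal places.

nitrogen per hectare = 313725 × 5.5% = 17254.9 g.
Convert to per m²: 17254.9 × 0.0001 = 1.72549 g.

1.73 g N per sq m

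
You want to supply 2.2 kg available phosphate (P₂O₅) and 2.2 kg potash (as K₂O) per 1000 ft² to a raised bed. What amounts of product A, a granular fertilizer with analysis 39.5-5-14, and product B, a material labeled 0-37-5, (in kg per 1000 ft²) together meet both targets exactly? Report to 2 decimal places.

14.28 kg product A, 4.02 kg product B

Per-1000 ft² balance (a = product A, b = product B):
P₂O₅: 0.05·a + 0.37·b = 2.2
K₂O: 0.14·a + 0.05·b = 2.2
From row1: a = (2.2 − 0.37·b) / 0.05.
Into row2: 0.14·(2.2 − 0.37·b)/0.05 + 0.05·b = 2.2 → b = 4.01623, a = 14.2799.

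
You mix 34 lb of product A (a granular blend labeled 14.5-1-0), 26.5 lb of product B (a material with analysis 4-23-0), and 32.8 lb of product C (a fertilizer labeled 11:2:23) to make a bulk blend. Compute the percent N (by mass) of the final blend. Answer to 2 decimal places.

Total mass = 34 + 26.5 + 32.8 = 93.3 lb.
N mass = 14.5%×34 + 4%×26.5 + 11%×32.8 = 9.598 lb.
% N = 9.598 / 93.3 = 10.2872%.

10.29% N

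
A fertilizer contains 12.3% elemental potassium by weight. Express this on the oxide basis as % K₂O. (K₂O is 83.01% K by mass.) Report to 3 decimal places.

14.817% K₂O

%K₂O = 12.3 / 0.8301 = 14.81749%.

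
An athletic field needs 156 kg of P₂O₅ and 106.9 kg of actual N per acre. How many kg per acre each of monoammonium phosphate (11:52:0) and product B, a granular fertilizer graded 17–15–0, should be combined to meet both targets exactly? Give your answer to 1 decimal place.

145.8 kg monoammonium phosphate, 534.5 kg product B

Per-acre balance (a = monoammonium phosphate, b = product B):
P₂O₅: 0.52·a + 0.15·b = 156
N: 0.11·a + 0.17·b = 106.9
From row1: a = (156 − 0.15·b) / 0.52.
Into row2: 0.11·(156 − 0.15·b)/0.52 + 0.17·b = 106.9 → b = 534.465, a = 145.828.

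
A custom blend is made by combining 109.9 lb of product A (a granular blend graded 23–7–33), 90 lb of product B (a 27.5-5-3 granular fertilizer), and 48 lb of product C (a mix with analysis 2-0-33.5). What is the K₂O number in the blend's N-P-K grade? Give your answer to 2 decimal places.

Total mass = 109.9 + 90 + 48 = 247.9 lb.
K₂O mass = 33%×109.9 + 3%×90 + 33.5%×48 = 55.047 lb.
% K₂O = 55.047 / 247.9 = 22.2053%.

22.21% K₂O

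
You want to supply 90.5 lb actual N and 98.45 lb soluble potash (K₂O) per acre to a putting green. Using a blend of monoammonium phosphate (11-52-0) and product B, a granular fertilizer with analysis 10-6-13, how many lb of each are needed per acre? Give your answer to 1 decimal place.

134.3 lb monoammonium phosphate, 757.3 lb product B

With a, b = lb per acre of monoammonium phosphate and product B:
N: 0.11·a + 0.1·b = 90.5
K₂O: 0·a + 0.13·b = 98.45
Solving simultaneously: a = 134.266, b = 757.308.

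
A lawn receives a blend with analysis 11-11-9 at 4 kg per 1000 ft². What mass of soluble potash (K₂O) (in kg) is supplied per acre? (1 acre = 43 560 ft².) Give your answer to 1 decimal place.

15.7 kg K₂O per acre

K₂O per 1000 ft² = 4 × 9% = 0.36 kg.
Convert to per acre: 0.36 × 43.56 = 15.6816 kg.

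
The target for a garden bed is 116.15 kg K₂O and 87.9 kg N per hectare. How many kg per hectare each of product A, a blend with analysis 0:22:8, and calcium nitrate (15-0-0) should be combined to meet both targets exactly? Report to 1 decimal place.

Per-hectare balance (a = product A, b = calcium nitrate):
K₂O: 0.08·a + 0·b = 116.15
N: 0·a + 0.15·b = 87.9
Solving simultaneously: a = 1451.88, b = 586.

1451.9 kg product A, 586.0 kg calcium nitrate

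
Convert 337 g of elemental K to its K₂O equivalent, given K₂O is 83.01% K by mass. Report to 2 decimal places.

405.98 g K₂O

K₂O = 337 / 0.8301 = 405.975 g.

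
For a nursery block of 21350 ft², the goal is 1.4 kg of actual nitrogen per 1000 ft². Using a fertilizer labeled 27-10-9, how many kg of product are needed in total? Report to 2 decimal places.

110.70 kg

Product per 1000 ft² = 1.4 / 27% = 5.18519 kg.
Total product = 5.18519 × 21350 / 1000 = 110.704 kg.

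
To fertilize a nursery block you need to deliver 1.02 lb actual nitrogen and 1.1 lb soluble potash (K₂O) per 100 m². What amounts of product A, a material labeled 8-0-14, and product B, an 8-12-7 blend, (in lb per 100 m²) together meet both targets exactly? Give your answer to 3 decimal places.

2.964 lb product A, 9.786 lb product B

With a, b = lb per 100 m² of product A and product B:
N: 0.08·a + 0.08·b = 1.02
K₂O: 0.14·a + 0.07·b = 1.1
Eliminate b: (row1) − 0.08/0.07·(row2) → -0.08·a = -0.237143, so a = 2.96429.
Then b = (1.1 − 0.14·2.96429) / 0.07 = 9.78571.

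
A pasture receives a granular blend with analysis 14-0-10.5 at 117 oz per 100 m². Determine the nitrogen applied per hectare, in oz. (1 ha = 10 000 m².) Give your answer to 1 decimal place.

nitrogen per 100 m² = 117 × 14% = 16.38 oz.
Convert to per hectare: 16.38 × 100 = 1638 oz.

1638.0 oz N per hectare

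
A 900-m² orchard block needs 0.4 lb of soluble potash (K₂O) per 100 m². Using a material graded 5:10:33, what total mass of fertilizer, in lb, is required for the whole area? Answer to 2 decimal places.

Product per 100 m² = 0.4 / 33% = 1.21212 lb.
Total product = 1.21212 × 900 / 100 = 10.9091 lb.

10.91 lb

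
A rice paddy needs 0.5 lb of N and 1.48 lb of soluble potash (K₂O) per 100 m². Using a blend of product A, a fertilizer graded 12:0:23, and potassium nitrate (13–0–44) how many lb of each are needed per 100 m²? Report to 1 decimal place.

1.2 lb product A, 2.7 lb potassium nitrate

Let a = lb of product A, b = lb of potassium nitrate (per 100 m²).
N: 0.12·a + 0.13·b = 0.5
K₂O: 0.23·a + 0.44·b = 1.48
From row1: a = (0.5 − 0.13·b) / 0.12.
Into row2: 0.23·(0.5 − 0.13·b)/0.12 + 0.44·b = 1.48 → b = 2.73362, a = 1.20524.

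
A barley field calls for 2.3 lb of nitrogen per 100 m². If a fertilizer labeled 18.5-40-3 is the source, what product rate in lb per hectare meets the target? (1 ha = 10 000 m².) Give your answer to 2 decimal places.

Product per 100 m² = 2.3 / 18.5% = 12.4324 lb.
Convert to per hectare: 12.4324 × 100 = 1243.243 lb.

1243.24 lb of product per hectare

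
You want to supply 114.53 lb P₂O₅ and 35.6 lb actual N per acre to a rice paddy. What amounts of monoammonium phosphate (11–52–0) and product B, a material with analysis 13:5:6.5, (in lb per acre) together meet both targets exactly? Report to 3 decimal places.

Let a = lb of monoammonium phosphate, b = lb of product B (per acre).
P₂O₅: 0.52·a + 0.05·b = 114.53
N: 0.11·a + 0.13·b = 35.6
Eliminate b: (row1) − 0.05/0.13·(row2) → 0.477692·a = 100.838, so a = 211.0934.
Then b = (35.6 − 0.11·211.0934) / 0.13 = 95.2287.

211.093 lb monoammonium phosphate, 95.229 lb product B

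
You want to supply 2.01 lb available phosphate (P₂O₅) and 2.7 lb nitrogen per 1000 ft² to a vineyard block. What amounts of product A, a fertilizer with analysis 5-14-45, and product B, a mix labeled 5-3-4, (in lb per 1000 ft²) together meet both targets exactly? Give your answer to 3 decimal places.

With a, b = lb per 1000 ft² of product A and product B:
P₂O₅: 0.14·a + 0.03·b = 2.01
N: 0.05·a + 0.05·b = 2.7
Eliminate a: (row1) − 0.14/0.05·(row2) → -0.11·b = -5.55, so b = 50.4545.
Back-substitute: a = (2.01 − 0.03·50.4545) / 0.14 = 3.54545.

3.545 lb product A, 50.455 lb product B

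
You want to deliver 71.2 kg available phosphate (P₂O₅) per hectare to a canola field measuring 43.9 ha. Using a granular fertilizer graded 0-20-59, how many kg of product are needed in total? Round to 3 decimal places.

15628.400 kg

Product per hectare = 71.2 / 20% = 356 kg.
Total product = 356 × 43.9 = 15628.4 kg.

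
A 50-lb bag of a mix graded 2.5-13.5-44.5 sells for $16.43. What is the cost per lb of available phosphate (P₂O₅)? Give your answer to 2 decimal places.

$2.43 per lb P₂O₅

P₂O₅ in bag = 50 × 13.5% = 6.75 lb.
Cost per lb P₂O₅ = $16.43 / 6.75 = $2.4341.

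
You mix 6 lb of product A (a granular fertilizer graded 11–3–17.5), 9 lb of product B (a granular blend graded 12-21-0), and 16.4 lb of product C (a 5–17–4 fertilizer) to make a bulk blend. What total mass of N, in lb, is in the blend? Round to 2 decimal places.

2.56 lb N

N mass = 11%×6 + 12%×9 + 5%×16.4 = 2.56 lb.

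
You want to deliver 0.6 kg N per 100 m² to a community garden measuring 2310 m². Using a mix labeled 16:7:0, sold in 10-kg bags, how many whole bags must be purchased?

Product per 100 m² = 0.6 / 16% = 3.75 kg.
Total product = 3.75 × 2310 / 100 = 86.625 kg.
Bags = ⌈86.625 / 10⌉ = 9.

9 bags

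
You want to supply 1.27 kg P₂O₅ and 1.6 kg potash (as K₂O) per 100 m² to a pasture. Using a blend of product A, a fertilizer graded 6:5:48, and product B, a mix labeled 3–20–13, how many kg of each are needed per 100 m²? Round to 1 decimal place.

1.7 kg product A, 5.9 kg product B

Per-100 m² balance (a = product A, b = product B):
P₂O₅: 0.05·a + 0.2·b = 1.27
K₂O: 0.48·a + 0.13·b = 1.6
Solving simultaneously: a = 1.73073, b = 5.91732.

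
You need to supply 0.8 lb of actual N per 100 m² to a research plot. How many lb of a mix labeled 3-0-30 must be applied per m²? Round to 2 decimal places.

0.27 lb of product per sq m

Product per 100 m² = 0.8 / 3% = 26.6667 lb.
Convert to per m²: 26.6667 × 0.01 = 0.266667 lb.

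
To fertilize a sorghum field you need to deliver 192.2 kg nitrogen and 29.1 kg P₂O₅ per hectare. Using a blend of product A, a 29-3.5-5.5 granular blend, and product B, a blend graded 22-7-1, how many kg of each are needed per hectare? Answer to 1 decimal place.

559.7 kg product A, 135.9 kg product B

Let a = kg of product A, b = kg of product B (per hectare).
N: 0.29·a + 0.22·b = 192.2
P₂O₅: 0.035·a + 0.07·b = 29.1
Eliminate a: (row1) − 0.29/0.035·(row2) → -0.36·b = -48.9143, so b = 135.873.
Back-substitute: a = (192.2 − 0.22·135.873) / 0.29 = 559.683.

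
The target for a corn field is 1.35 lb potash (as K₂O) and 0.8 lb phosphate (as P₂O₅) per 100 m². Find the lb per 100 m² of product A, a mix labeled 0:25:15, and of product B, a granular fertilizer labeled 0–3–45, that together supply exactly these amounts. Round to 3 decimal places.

Let a = lb of product A, b = lb of product B (per 100 m²).
K₂O: 0.15·a + 0.45·b = 1.35
P₂O₅: 0.25·a + 0.03·b = 0.8
Solving simultaneously: a = 2.95833, b = 2.01389.

2.958 lb product A, 2.014 lb product B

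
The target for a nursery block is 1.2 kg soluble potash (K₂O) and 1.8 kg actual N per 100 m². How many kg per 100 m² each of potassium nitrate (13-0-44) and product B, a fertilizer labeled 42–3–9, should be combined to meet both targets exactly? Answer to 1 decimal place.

2.0 kg potassium nitrate, 3.7 kg product B

Let a = kg of potassium nitrate, b = kg of product B (per 100 m²).
K₂O: 0.44·a + 0.09·b = 1.2
N: 0.13·a + 0.42·b = 1.8
Solving simultaneously: a = 1.97574, b = 3.67418.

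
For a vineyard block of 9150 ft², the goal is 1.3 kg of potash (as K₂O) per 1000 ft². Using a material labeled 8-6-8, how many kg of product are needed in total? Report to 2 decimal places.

Product per 1000 ft² = 1.3 / 8% = 16.25 kg.
Total product = 16.25 × 9150 / 1000 = 148.688 kg.

148.69 kg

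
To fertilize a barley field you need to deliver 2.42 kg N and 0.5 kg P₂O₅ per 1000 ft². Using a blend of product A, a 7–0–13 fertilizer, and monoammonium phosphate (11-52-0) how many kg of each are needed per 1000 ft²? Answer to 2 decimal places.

Per-1000 ft² balance (a = product A, b = monoammonium phosphate):
N: 0.07·a + 0.11·b = 2.42
P₂O₅: 0·a + 0.52·b = 0.5
Solving simultaneously: a = 33.0604, b = 0.961538.

33.06 kg product A, 0.96 kg monoammonium phosphate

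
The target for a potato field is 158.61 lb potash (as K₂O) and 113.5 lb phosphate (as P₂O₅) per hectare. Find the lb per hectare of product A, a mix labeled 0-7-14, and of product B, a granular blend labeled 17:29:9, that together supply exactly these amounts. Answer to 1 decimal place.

With a, b = lb per hectare of product A and product B:
K₂O: 0.14·a + 0.09·b = 158.61
P₂O₅: 0.07·a + 0.29·b = 113.5
From row1: a = (158.61 − 0.09·b) / 0.14.
Into row2: 0.07·(158.61 − 0.09·b)/0.14 + 0.29·b = 113.5 → b = 139.571, a = 1043.204.

1043.2 lb product A, 139.6 lb product B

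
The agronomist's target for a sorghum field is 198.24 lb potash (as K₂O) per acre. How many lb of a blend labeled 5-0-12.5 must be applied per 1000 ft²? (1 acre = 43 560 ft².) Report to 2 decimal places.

Product per acre = 198.24 / 12.5% = 1585.92 lb.
Convert to per 1000 ft²: 1585.92 × 0.0229568 = 36.4077 lb.

36.41 lb of product per thousand sq ft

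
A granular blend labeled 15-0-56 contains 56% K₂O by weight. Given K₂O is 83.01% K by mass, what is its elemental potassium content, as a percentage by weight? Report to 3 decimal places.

%K = 56 × 0.8301 = 46.4856%.

46.486% K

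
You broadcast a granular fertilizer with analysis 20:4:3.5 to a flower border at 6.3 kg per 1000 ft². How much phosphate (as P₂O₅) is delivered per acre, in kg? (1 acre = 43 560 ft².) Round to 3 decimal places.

10.977 kg P₂O₅ per acre

P₂O₅ per 1000 ft² = 6.3 × 4% = 0.252 kg.
Convert to per acre: 0.252 × 43.56 = 10.9771 kg.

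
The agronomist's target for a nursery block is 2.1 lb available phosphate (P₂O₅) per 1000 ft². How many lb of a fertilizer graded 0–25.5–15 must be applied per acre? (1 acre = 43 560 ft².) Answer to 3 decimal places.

Product per 1000 ft² = 2.1 / 25.5% = 8.23529 lb.
Convert to per acre: 8.23529 × 43.56 = 358.7294 lb.

358.729 lb of product per acre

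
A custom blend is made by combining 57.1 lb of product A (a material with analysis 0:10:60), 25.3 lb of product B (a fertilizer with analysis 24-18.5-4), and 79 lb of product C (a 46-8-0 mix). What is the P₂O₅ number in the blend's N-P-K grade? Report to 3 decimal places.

10.353% P₂O₅

Total mass = 57.1 + 25.3 + 79 = 161.4 lb.
P₂O₅ mass = 10%×57.1 + 18.5%×25.3 + 8%×79 = 16.7105 lb.
% P₂O₅ = 16.7105 / 161.4 = 10.35347%.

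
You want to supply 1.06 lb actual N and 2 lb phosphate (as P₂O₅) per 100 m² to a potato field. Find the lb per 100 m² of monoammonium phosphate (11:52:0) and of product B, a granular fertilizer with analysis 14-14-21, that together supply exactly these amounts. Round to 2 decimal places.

Per-100 m² balance (a = monoammonium phosphate, b = product B):
N: 0.11·a + 0.14·b = 1.06
P₂O₅: 0.52·a + 0.14·b = 2
Eliminate b: (row1) − 0.14/0.14·(row2) → -0.41·a = -0.94, so a = 2.29268.
Then b = (2 − 0.52·2.29268) / 0.14 = 5.77003.

2.29 lb monoammonium phosphate, 5.77 lb product B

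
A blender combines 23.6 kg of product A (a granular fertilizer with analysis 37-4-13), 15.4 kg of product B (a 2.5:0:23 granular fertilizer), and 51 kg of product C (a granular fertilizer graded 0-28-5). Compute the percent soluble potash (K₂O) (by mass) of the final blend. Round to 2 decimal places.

Total mass = 23.6 + 15.4 + 51 = 90 kg.
K₂O mass = 13%×23.6 + 23%×15.4 + 5%×51 = 9.16 kg.
% K₂O = 9.16 / 90 = 10.1778%.

10.18% K₂O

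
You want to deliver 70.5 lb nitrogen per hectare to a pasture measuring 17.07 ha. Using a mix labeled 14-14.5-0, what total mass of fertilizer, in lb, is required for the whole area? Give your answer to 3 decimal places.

8595.964 lb

Product per hectare = 70.5 / 14% = 503.571 lb.
Total product = 503.571 × 17.07 = 8595.9643 lb.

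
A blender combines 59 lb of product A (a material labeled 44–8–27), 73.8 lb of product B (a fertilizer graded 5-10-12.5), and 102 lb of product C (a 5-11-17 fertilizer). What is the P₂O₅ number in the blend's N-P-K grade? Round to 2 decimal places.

Total mass = 59 + 73.8 + 102 = 234.8 lb.
P₂O₅ mass = 8%×59 + 10%×73.8 + 11%×102 = 23.32 lb.
% P₂O₅ = 23.32 / 234.8 = 9.93186%.

9.93% P₂O₅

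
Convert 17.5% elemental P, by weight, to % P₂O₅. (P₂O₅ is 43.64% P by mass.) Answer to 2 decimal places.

40.10% P₂O₅

%P₂O₅ = 17.5 / 0.4364 = 40.1008%.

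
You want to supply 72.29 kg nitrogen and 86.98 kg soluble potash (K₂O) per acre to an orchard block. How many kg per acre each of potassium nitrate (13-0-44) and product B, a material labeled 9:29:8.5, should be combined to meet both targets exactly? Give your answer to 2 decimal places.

Let a = kg of potassium nitrate, b = kg of product B (per acre).
N: 0.13·a + 0.09·b = 72.29
K₂O: 0.44·a + 0.085·b = 86.98
Eliminate a: (row1) − 0.13/0.44·(row2) → 0.0648864·b = 46.5914, so b = 718.046.
Back-substitute: a = (72.29 − 0.09·718.046) / 0.13 = 58.9685.

58.97 kg potassium nitrate, 718.05 kg product B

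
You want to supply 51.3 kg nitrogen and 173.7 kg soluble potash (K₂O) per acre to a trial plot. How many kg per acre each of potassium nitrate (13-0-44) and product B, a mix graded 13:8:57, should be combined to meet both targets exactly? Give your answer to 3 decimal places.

394.083 kg potassium nitrate, 0.533 kg product B

Per-acre balance (a = potassium nitrate, b = product B):
N: 0.13·a + 0.13·b = 51.3
K₂O: 0.44·a + 0.57·b = 173.7
From row1: a = (51.3 − 0.13·b) / 0.13.
Into row2: 0.44·(51.3 − 0.13·b)/0.13 + 0.57·b = 173.7 → b = 0.532544, a = 394.0828.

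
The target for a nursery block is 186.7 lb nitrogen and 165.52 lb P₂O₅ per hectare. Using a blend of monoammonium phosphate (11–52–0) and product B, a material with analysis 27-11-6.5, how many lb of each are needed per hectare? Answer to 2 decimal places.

188.26 lb monoammonium phosphate, 614.78 lb product B

Per-hectare balance (a = monoammonium phosphate, b = product B):
N: 0.11·a + 0.27·b = 186.7
P₂O₅: 0.52·a + 0.11·b = 165.52
Eliminate b: (row1) − 0.27/0.11·(row2) → -1.16636·a = -219.576, so a = 188.257.
Then b = (165.52 − 0.52·188.257) / 0.11 = 614.784.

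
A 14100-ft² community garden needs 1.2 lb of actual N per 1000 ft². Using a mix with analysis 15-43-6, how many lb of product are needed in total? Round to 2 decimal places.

112.80 lb

Product per 1000 ft² = 1.2 / 15% = 8 lb.
Total product = 8 × 14100 / 1000 = 112.8 lb.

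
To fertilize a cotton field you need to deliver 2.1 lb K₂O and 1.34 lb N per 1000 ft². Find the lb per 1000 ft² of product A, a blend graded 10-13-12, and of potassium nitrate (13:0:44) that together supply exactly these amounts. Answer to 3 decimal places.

With a, b = lb per 1000 ft² of product A and potassium nitrate:
K₂O: 0.12·a + 0.44·b = 2.1
N: 0.1·a + 0.13·b = 1.34
Solving simultaneously: a = 11.1479, b = 1.73239.

11.148 lb product A, 1.732 lb potassium nitrate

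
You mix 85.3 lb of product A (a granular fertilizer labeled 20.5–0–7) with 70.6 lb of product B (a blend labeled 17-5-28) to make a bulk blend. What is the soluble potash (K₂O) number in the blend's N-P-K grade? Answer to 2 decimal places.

16.51% K₂O

Total mass = 85.3 + 70.6 = 155.9 lb.
K₂O mass = 7%×85.3 + 28%×70.6 = 25.739 lb.
% K₂O = 25.739 / 155.9 = 16.5099%.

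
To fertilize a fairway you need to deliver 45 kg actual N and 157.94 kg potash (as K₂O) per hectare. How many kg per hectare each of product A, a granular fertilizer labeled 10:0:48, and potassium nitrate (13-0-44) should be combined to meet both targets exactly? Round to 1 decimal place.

39.8 kg product A, 315.5 kg potassium nitrate

With a, b = kg per hectare of product A and potassium nitrate:
N: 0.1·a + 0.13·b = 45
K₂O: 0.48·a + 0.44·b = 157.94
Solving simultaneously: a = 39.7935, b = 315.543.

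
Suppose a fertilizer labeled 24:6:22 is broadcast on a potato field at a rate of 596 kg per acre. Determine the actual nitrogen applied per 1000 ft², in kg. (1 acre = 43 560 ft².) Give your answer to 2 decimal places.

nitrogen per acre = 596 × 24% = 143.04 kg.
Convert to per 1000 ft²: 143.04 × 0.0229568 = 3.28375 kg.

3.28 kg N per thousand sq ft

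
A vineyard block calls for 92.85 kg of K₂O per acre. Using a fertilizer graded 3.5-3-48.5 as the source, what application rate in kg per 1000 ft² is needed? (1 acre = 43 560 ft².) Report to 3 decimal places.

Product per acre = 92.85 / 48.5% = 191.443 kg.
Convert to per 1000 ft²: 191.443 × 0.0229568 = 4.39493 kg.

4.395 kg of product per thousand sq ft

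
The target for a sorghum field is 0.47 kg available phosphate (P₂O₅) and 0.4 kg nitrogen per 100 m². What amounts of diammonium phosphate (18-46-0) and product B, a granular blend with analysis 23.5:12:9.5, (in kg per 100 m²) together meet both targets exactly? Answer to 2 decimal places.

0.72 kg diammonium phosphate, 1.15 kg product B

Let a = kg of diammonium phosphate, b = kg of product B (per 100 m²).
P₂O₅: 0.46·a + 0.12·b = 0.47
N: 0.18·a + 0.235·b = 0.4
From row1: a = (0.47 − 0.12·b) / 0.46.
Into row2: 0.18·(0.47 − 0.12·b)/0.46 + 0.235·b = 0.4 → b = 1.14913, a = 0.721965.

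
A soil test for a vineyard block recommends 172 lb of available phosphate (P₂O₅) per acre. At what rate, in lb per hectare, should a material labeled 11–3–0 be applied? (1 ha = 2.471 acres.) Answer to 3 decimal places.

14167.067 lb of product per hectare

Product per acre = 172 / 3% = 5733.33 lb.
Convert to per hectare: 5733.33 × 2.471 = 14167.0667 lb.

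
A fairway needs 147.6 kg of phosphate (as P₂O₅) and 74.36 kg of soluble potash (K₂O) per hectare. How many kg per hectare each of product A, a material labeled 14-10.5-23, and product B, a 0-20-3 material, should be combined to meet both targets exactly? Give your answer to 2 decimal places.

Per-hectare balance (a = product A, b = product B):
P₂O₅: 0.105·a + 0.2·b = 147.6
K₂O: 0.23·a + 0.03·b = 74.36
From row1: a = (147.6 − 0.2·b) / 0.105.
Into row2: 0.23·(147.6 − 0.2·b)/0.105 + 0.03·b = 74.36 → b = 610.0397, a = 243.734.

243.73 kg product A, 610.04 kg product B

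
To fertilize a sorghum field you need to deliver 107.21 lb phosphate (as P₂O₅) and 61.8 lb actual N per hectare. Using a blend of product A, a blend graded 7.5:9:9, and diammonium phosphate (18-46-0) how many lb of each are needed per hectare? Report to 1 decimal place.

With a, b = lb per hectare of product A and diammonium phosphate:
P₂O₅: 0.09·a + 0.46·b = 107.21
N: 0.075·a + 0.18·b = 61.8
Solving simultaneously: a = 498.918, b = 135.451.

498.9 lb product A, 135.5 lb diammonium phosphate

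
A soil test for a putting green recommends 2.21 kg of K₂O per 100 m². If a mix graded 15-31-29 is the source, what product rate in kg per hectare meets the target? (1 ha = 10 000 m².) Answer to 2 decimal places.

762.07 kg of product per hectare

Product per 100 m² = 2.21 / 29% = 7.62069 kg.
Convert to per hectare: 7.62069 × 100 = 762.069 kg.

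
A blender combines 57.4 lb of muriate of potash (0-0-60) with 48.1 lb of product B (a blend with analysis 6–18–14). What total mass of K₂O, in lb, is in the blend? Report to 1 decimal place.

41.2 lb K₂O

K₂O mass = 60%×57.4 + 14%×48.1 = 41.174 lb.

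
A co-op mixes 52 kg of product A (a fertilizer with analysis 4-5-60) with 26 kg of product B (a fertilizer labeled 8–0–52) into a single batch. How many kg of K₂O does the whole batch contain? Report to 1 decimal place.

K₂O mass = 60%×52 + 52%×26 = 44.72 kg.

44.7 kg K₂O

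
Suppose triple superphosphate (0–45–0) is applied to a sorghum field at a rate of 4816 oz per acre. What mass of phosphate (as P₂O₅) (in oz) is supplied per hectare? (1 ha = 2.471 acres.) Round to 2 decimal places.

5355.15 oz P₂O₅ per hectare

P₂O₅ per acre = 4816 × 45% = 2167.2 oz.
Convert to per hectare: 2167.2 × 2.471 = 5355.151 oz.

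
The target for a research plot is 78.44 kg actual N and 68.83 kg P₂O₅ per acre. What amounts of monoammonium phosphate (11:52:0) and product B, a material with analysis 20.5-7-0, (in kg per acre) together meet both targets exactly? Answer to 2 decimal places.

With a, b = kg per acre of monoammonium phosphate and product B:
N: 0.11·a + 0.205·b = 78.44
P₂O₅: 0.52·a + 0.07·b = 68.83
From row1: a = (78.44 − 0.205·b) / 0.11.
Into row2: 0.52·(78.44 − 0.205·b)/0.11 + 0.07·b = 68.83 → b = 335.8696, a = 87.1522.

87.15 kg monoammonium phosphate, 335.87 kg product B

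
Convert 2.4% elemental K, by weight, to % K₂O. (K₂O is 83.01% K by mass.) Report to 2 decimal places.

2.89% K₂O

%K₂O = 2.4 / 0.8301 = 2.89122%.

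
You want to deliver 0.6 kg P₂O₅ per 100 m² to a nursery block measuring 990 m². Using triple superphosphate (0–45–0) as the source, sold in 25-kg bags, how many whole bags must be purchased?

1 bags

Product per 100 m² = 0.6 / 45% = 1.33333 kg.
Total product = 1.33333 × 990 / 100 = 13.2 kg.
Bags = ⌈13.2 / 25⌉ = 1.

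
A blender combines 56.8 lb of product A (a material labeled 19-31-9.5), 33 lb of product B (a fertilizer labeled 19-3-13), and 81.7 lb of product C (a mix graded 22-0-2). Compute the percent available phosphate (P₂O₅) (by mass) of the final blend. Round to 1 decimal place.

Total mass = 56.8 + 33 + 81.7 = 171.5 lb.
P₂O₅ mass = 31%×56.8 + 3%×33 + 0%×81.7 = 18.598 lb.
% P₂O₅ = 18.598 / 171.5 = 10.8443%.

10.8% P₂O₅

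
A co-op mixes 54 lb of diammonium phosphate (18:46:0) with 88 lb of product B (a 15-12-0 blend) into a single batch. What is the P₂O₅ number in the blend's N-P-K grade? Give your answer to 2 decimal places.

24.93% P₂O₅

Total mass = 54 + 88 = 142 lb.
P₂O₅ mass = 46%×54 + 12%×88 = 35.4 lb.
% P₂O₅ = 35.4 / 142 = 24.9296%.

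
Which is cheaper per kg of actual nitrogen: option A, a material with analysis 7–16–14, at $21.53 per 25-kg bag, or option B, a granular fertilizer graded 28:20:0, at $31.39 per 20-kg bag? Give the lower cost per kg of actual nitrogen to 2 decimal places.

$5.61 per kg N (option B)

option A: N per bag = 25 × 7% = 1.75 kg; cost = 21.53 / 1.75 = $12.3029/kg N.
option B: N per bag = 20 × 28% = 5.6 kg; cost = 31.39 / 5.6 = $5.6054/kg N.
option B is cheaper.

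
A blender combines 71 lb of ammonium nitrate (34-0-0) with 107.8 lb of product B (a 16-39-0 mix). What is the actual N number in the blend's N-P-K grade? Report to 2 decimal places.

23.15% N

Total mass = 71 + 107.8 = 178.8 lb.
N mass = 34%×71 + 16%×107.8 = 41.388 lb.
% N = 41.388 / 178.8 = 23.1477%.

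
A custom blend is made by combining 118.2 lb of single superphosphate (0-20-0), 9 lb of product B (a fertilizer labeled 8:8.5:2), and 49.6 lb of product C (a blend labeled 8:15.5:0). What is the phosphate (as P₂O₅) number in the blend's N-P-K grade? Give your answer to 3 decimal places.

18.152% P₂O₅

Total mass = 118.2 + 9 + 49.6 = 176.8 lb.
P₂O₅ mass = 20%×118.2 + 8.5%×9 + 15.5%×49.6 = 32.093 lb.
% P₂O₅ = 32.093 / 176.8 = 18.1521%.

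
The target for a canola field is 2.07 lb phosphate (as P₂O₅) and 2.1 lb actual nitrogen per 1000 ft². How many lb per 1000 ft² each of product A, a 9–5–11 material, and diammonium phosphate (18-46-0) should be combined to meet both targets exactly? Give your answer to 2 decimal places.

18.31 lb product A, 2.51 lb diammonium phosphate

Per-1000 ft² balance (a = product A, b = diammonium phosphate):
P₂O₅: 0.05·a + 0.46·b = 2.07
N: 0.09·a + 0.18·b = 2.1
From row1: a = (2.07 − 0.46·b) / 0.05.
Into row2: 0.09·(2.07 − 0.46·b)/0.05 + 0.18·b = 2.1 → b = 2.50926, a = 18.3148.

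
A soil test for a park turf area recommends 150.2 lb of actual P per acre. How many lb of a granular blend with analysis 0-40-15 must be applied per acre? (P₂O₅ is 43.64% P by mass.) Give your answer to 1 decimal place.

860.4 lb of product per acre

As P₂O₅: 150.2 / 0.4364 = 344.18 lb per acre.
Product per acre = 344.18 / 40% = 860.449 lb.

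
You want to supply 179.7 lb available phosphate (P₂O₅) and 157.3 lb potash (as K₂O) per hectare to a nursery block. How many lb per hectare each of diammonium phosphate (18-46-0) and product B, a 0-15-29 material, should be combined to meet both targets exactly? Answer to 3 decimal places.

213.778 lb diammonium phosphate, 542.414 lb product B

With a, b = lb per hectare of diammonium phosphate and product B:
P₂O₅: 0.46·a + 0.15·b = 179.7
K₂O: 0·a + 0.29·b = 157.3
Solving simultaneously: a = 213.7781, b = 542.4138.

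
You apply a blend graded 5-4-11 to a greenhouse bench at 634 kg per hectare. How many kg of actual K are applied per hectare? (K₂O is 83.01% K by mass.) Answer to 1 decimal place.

K₂O per hectare = 634 × 11% = 69.74 kg.
Elemental K = 69.74 × 0.8301 = 57.8912 kg per hectare.

57.9 kg K per hectare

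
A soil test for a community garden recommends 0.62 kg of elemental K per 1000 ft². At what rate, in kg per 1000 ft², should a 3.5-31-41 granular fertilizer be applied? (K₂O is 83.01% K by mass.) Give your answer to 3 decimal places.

As K₂O: 0.62 / 0.8301 = 0.746898 kg per 1000 ft².
Product per 1000 ft² = 0.746898 / 41% = 1.8217 kg.

1.822 kg of product per thousand sq ft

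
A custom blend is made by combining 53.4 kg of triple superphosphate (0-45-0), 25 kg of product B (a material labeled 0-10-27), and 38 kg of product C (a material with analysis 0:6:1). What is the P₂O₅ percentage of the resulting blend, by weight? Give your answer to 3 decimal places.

Total mass = 53.4 + 25 + 38 = 116.4 kg.
P₂O₅ mass = 45%×53.4 + 10%×25 + 6%×38 = 28.81 kg.
% P₂O₅ = 28.81 / 116.4 = 24.7509%.

24.751% P₂O₅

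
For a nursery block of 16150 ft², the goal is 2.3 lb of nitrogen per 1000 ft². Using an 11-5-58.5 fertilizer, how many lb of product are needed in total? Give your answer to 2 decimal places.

Product per 1000 ft² = 2.3 / 11% = 20.9091 lb.
Total product = 20.9091 × 16150 / 1000 = 337.682 lb.

337.68 lb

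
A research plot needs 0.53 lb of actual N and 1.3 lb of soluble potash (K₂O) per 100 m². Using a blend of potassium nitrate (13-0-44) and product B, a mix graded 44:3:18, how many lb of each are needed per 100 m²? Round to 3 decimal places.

With a, b = lb per 100 m² of potassium nitrate and product B:
N: 0.13·a + 0.44·b = 0.53
K₂O: 0.44·a + 0.18·b = 1.3
Solving simultaneously: a = 2.80024, b = 0.377203.

2.800 lb potassium nitrate, 0.377 lb product B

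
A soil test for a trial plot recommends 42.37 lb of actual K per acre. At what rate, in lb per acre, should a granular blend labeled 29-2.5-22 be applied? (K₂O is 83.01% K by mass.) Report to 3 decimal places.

As K₂O: 42.37 / 0.8301 = 51.042 lb per acre.
Product per acre = 51.042 / 22% = 232.0093 lb.

232.009 lb of product per acre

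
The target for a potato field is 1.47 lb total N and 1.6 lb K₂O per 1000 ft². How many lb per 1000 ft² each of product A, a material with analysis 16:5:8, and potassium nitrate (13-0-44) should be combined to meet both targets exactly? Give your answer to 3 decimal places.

7.313 lb product A, 2.307 lb potassium nitrate

Per-1000 ft² balance (a = product A, b = potassium nitrate):
N: 0.16·a + 0.13·b = 1.47
K₂O: 0.08·a + 0.44·b = 1.6
From row1: a = (1.47 − 0.13·b) / 0.16.
Into row2: 0.08·(1.47 − 0.13·b)/0.16 + 0.44·b = 1.6 → b = 2.30667, a = 7.31333.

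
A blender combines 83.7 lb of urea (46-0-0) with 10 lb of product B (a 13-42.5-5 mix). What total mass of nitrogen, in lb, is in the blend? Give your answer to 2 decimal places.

39.80 lb N

N mass = 46%×83.7 + 13%×10 = 39.802 lb.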